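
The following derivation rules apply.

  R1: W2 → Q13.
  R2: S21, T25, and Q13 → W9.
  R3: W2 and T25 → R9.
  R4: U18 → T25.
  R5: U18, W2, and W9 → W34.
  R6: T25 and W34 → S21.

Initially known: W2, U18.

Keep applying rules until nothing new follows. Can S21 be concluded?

No

S21 would need T25 and W34 (R6), but W34 is never established.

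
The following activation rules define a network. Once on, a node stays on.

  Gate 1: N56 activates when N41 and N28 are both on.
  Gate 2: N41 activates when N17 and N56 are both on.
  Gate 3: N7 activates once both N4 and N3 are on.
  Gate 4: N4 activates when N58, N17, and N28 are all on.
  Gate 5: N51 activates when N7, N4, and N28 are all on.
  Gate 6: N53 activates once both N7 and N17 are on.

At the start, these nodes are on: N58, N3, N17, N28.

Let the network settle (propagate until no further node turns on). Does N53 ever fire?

N58, N17, and N28 are on, so N4 activates (Gate 4).
Gate 3: N4 and N3 on → N7 on.
N7 and N17 are on, so N53 activates (Gate 6).

Yes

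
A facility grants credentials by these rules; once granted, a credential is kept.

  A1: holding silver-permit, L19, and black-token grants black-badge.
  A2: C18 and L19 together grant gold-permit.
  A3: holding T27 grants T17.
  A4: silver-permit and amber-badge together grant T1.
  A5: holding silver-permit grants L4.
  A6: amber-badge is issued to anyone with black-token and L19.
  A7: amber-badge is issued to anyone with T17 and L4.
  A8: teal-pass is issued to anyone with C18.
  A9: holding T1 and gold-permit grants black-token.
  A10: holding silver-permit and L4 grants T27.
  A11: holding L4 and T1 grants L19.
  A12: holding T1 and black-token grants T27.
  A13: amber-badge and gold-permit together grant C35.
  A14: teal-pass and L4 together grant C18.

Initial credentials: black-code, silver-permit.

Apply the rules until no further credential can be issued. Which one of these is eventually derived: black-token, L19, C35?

Holding silver-permit grants L4 (A5).
Holding silver-permit and L4 grants T27 (A10).
Holding T27 grants T17 (A3).
Holding T17 and L4 grants amber-badge (A7).
Holding silver-permit and amber-badge grants T1 (A4).
Holding L4 and T1 grants L19 (A11).
black-token would need T1 and gold-permit (A9), but gold-permit is never granted. C35 would need amber-badge and gold-permit (A13), but gold-permit is never granted.

L19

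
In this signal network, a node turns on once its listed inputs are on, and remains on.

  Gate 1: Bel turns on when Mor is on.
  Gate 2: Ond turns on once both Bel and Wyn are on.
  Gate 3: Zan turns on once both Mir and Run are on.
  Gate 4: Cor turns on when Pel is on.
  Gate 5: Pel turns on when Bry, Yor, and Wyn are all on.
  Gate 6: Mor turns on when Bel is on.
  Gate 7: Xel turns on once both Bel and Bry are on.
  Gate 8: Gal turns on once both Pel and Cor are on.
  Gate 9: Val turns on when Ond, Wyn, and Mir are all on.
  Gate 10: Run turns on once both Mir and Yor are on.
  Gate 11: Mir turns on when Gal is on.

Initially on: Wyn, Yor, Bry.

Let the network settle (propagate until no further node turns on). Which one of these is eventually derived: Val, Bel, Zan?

Zan

Bry, Yor, and Wyn are on, so Pel turns on (Gate 5).
Gate 4: Pel on → Cor on.
Pel and Cor are on, so Gal turns on (Gate 8).
Gal is on, so Mir turns on (Gate 11).
Gate 10: Mir and Yor on → Run on.
Gate 3: Mir and Run on → Zan on.
Val would need Ond, Wyn, and Mir (Gate 9), but Ond never turns on. Bel would need Mor (Gate 1), but Mor never turns on.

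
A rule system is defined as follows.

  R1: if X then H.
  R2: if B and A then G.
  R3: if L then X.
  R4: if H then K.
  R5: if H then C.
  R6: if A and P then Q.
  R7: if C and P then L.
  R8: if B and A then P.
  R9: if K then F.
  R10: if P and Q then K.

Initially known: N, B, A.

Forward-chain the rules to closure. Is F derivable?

Yes

From B and A, R8 gives P.
From A and P, R6 gives Q.
P and Q hold, so K follows (R10).
K holds, so F follows (R9).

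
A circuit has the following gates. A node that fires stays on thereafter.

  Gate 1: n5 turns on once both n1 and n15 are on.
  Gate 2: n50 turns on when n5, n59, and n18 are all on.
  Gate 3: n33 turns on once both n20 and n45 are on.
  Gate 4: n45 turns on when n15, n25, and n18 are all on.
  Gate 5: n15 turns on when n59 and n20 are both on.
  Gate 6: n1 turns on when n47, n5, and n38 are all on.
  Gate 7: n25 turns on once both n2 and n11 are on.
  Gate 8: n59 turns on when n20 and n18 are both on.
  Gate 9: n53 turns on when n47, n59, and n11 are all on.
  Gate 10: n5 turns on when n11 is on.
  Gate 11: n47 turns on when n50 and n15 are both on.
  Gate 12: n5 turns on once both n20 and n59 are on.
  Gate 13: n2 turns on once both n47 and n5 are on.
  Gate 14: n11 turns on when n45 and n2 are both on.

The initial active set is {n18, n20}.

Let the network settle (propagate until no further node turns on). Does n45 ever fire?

No

n45 would need n15, n25, and n18 (Gate 4), but n25 never turns on.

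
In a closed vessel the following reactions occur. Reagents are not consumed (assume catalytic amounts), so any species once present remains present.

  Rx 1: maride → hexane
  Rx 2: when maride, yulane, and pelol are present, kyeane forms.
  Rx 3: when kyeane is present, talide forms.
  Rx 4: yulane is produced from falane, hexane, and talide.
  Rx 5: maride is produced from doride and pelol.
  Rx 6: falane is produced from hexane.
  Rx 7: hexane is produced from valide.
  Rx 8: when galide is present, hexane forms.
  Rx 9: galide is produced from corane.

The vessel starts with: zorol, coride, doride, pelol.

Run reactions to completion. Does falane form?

Yes

doride and pelol present → maride forms (Rx 5).
maride present → hexane forms (Rx 1).
hexane present → falane forms (Rx 6).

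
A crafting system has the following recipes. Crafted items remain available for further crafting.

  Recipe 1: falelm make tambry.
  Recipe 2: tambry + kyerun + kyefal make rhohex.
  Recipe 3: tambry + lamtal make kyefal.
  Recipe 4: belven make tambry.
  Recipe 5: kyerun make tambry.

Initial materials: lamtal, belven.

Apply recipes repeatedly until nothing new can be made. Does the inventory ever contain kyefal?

Using Recipe 4, belven makes tambry.
tambry + lamtal → kyefal (Recipe 3).

Yes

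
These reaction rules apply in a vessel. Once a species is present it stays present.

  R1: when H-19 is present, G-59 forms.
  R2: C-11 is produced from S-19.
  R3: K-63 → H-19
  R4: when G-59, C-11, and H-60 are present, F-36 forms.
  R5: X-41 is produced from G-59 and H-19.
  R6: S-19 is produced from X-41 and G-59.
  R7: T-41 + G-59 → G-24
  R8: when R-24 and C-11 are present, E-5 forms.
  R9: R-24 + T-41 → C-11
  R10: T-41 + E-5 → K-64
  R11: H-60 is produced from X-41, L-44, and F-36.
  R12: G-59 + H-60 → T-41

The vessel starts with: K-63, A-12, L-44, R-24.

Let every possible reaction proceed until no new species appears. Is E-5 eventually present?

K-63 present → H-19 forms (R3).
H-19 present → G-59 forms (R1).
G-59 and H-19 present → X-41 forms (R5).
X-41 and G-59 present → S-19 forms (R6).
S-19 present → C-11 forms (R2).
R-24 and C-11 present → E-5 forms (R8).

Yes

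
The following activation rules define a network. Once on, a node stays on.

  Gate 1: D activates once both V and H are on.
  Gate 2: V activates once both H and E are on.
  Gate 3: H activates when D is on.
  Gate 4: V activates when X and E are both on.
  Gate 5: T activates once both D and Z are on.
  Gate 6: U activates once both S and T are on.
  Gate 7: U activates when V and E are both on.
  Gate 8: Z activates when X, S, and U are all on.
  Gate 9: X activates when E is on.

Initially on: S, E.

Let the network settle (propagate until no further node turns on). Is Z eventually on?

Yes

E is on, so X activates (Gate 9).
Gate 4: X and E on → V on.
Gate 7: V and E on → U on.
Gate 8: X, S, and U on → Z on.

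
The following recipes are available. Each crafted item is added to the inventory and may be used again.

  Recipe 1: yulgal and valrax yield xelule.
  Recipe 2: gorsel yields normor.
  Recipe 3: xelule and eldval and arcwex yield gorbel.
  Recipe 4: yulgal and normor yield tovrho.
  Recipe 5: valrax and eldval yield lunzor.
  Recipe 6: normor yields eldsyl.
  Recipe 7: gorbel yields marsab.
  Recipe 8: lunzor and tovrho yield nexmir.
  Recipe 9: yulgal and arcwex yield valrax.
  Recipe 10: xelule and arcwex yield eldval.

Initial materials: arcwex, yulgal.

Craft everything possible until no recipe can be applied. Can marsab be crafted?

Yes

yulgal and arcwex → valrax (Recipe 9).
Using Recipe 1, yulgal and valrax make xelule.
Using Recipe 10, xelule and arcwex make eldval.
Using Recipe 3, xelule, eldval, and arcwex make gorbel.
Using Recipe 7, gorbel makes marsab.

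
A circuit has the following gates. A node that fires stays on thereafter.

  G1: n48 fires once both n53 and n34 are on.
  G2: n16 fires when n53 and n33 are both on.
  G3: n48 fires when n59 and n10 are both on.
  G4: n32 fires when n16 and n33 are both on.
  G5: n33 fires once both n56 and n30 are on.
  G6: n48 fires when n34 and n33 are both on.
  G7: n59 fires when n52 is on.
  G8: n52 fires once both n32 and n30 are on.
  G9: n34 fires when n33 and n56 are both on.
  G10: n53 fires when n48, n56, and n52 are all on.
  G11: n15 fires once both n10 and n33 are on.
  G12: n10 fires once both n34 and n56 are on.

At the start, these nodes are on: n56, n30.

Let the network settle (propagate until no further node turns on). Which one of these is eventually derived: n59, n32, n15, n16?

n56 and n30 are on, so n33 fires (G5).
n33 and n56 are on, so n34 fires (G9).
G12: n34 and n56 on → n10 on.
n10 and n33 are on, so n15 fires (G11).
n59 would need n52 (G7), but n52 never turns on. n16 would need n53 and n33 (G2), but n53 never turns on. n32 would need n16 and n33 (G4), but n16 never turns on.

n15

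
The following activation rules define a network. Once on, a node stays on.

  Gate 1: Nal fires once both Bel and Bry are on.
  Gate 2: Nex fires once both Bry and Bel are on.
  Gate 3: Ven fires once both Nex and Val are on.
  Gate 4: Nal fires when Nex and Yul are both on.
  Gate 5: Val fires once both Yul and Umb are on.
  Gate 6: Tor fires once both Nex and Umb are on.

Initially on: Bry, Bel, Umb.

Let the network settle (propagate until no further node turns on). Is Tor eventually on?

Bry and Bel are on, so Nex fires (Gate 2).
Gate 6: Nex and Umb on → Tor on.

Yes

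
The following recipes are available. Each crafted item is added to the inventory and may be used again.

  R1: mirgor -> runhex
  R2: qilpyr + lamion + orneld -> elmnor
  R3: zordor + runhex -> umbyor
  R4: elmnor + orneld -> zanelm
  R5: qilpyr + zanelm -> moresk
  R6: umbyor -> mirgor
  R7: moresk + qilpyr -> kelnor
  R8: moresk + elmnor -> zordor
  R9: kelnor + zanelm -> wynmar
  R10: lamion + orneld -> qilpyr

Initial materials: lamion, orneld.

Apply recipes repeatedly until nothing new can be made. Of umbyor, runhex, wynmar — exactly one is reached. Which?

Using R10, lamion and orneld make qilpyr.
qilpyr + lamion + orneld -> elmnor (R2).
Using R4, elmnor and orneld make zanelm.
Using R5, qilpyr and zanelm make moresk.
Using R7, moresk and qilpyr make kelnor.
Using R9, kelnor and zanelm make wynmar.
umbyor would need zordor and runhex (R3), but runhex is never obtained. runhex would need mirgor (R1), but mirgor is never obtained.

wynmar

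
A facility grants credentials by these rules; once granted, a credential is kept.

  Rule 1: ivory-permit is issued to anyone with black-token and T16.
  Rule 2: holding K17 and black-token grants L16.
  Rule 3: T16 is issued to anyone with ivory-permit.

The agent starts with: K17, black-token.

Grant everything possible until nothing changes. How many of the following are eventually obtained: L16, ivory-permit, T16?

Holding K17 and black-token grants L16 (Rule 2).
L16: reached.
ivory-permit would need black-token and T16 (Rule 1), but T16 is never granted.
T16 would need ivory-permit (Rule 3), but ivory-permit is never granted.
Reached: L16 — 1 of the 3.

1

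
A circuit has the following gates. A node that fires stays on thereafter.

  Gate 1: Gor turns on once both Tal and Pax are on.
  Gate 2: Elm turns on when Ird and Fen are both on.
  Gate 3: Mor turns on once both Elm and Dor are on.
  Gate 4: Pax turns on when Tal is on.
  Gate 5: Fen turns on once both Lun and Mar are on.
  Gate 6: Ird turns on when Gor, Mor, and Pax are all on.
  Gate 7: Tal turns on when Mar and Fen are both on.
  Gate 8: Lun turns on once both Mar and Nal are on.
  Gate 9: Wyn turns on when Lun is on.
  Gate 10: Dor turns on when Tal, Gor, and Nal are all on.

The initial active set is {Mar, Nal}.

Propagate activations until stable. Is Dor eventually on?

Yes

Gate 8: Mar and Nal on → Lun on.
Gate 5: Lun and Mar on → Fen on.
Mar and Fen are on, so Tal turns on (Gate 7).
Gate 4: Tal on → Pax on.
Gate 1: Tal and Pax on → Gor on.
Gate 10: Tal, Gor, and Nal on → Dor on.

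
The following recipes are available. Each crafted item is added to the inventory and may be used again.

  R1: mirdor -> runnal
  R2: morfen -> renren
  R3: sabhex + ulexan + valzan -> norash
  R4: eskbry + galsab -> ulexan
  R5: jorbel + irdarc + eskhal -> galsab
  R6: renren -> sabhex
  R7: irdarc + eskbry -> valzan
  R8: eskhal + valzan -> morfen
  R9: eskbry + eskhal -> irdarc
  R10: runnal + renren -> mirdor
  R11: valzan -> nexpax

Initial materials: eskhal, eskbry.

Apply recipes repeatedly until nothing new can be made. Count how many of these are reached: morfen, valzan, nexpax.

3

Using R9, eskbry and eskhal make irdarc.
irdarc + eskbry -> valzan (R7).
eskhal + valzan -> morfen (R8).
valzan -> nexpax (R11).
morfen: reached.
valzan: reached.
nexpax: reached.
All 3 are reached.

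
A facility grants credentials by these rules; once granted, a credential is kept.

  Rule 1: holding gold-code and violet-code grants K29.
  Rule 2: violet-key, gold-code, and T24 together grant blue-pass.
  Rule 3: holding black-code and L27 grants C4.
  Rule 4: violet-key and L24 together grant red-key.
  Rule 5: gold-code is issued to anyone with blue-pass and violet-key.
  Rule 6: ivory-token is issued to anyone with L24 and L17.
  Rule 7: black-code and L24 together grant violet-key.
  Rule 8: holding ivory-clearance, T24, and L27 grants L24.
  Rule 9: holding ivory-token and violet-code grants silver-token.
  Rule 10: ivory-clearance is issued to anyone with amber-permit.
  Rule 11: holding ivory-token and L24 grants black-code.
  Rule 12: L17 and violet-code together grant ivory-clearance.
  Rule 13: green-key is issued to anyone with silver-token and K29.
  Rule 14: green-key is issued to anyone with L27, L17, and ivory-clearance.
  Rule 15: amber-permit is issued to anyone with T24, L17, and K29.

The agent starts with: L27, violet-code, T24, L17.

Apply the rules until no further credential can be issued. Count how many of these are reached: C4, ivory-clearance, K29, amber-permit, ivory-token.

3

Holding L17 and violet-code grants ivory-clearance (Rule 12).
Holding ivory-clearance, T24, and L27 grants L24 (Rule 8).
Holding L24 and L17 grants ivory-token (Rule 6).
Holding ivory-token and L24 grants black-code (Rule 11).
Holding black-code and L27 grants C4 (Rule 3).
C4: reached.
ivory-clearance: reached.
K29 would need gold-code and violet-code (Rule 1), but gold-code is never granted.
amber-permit would need T24, L17, and K29 (Rule 15), but K29 is never granted.
ivory-token: reached.
Reached: C4, ivory-clearance, and ivory-token — 3 of the 5.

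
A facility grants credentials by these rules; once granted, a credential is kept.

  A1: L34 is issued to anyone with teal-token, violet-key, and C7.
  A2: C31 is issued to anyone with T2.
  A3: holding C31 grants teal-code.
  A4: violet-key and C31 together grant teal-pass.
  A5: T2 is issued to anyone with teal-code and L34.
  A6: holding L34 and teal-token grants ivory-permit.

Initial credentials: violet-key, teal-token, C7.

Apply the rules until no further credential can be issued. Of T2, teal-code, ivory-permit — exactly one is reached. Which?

Holding teal-token, violet-key, and C7 grants L34 (A1).
Holding L34 and teal-token grants ivory-permit (A6).
teal-code would need C31 (A3), but C31 is never granted. T2 would need teal-code and L34 (A5), but teal-code is never granted.

ivory-permit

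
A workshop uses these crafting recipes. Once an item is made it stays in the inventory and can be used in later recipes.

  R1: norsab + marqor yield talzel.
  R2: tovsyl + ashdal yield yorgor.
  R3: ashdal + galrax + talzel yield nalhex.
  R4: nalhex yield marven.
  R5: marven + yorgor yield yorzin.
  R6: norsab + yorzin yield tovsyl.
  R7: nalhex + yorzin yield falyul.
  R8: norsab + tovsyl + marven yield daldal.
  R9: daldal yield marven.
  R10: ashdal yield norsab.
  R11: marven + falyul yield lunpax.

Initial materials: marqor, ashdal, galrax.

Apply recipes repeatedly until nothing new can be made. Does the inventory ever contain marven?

Using R10, ashdal makes norsab.
Using R1, norsab and marqor make talzel.
ashdal + galrax + talzel → nalhex (R3).
nalhex → marven (R4).

Yes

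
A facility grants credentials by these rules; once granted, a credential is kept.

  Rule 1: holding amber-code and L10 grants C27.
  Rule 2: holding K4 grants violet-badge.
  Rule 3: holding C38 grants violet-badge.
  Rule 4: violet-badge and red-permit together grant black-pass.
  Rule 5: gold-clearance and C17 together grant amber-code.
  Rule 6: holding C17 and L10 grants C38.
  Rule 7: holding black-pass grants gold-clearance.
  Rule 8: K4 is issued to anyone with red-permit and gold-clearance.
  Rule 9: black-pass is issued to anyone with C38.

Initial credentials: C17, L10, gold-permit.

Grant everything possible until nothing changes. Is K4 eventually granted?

No

K4 would need red-permit and gold-clearance (Rule 8), but red-permit is never granted.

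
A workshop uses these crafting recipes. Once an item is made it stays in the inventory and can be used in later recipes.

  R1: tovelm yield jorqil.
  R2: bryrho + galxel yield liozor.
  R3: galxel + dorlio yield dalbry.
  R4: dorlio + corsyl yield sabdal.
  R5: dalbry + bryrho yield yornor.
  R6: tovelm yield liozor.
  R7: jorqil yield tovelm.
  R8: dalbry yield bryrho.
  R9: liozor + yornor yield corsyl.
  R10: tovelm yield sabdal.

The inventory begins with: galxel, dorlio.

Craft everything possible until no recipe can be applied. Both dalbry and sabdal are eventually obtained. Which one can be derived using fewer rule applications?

dalbry: galxel + dorlio → dalbry (R3). [1 rule application]
sabdal: Using R3, galxel and dorlio make dalbry. dalbry → bryrho (R8). Using R2, bryrho and galxel make liozor. dalbry + bryrho → yornor (R5). Using R9, liozor and yornor make corsyl. Using R4, dorlio and corsyl make sabdal. [6 rule applications]
dalbry needs fewer.

dalbry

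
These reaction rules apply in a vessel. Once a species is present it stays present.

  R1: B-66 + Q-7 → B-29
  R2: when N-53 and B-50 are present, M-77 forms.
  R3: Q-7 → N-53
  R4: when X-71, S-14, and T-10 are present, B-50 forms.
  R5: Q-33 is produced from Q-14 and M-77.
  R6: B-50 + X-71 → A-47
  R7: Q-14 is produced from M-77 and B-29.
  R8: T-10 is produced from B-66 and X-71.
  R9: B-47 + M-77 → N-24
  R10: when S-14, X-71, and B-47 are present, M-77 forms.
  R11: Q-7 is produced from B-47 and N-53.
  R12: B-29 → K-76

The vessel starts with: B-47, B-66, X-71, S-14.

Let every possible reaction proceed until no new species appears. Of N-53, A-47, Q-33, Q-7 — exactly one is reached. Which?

A-47

B-66 and X-71 present → T-10 forms (R8).
X-71, S-14, and T-10 present → B-50 forms (R4).
B-50 and X-71 present → A-47 forms (R6).
Q-7 would need B-47 and N-53 (R11), but N-53 never forms. Q-33 would need Q-14 and M-77 (R5), but Q-14 never forms. N-53 would need Q-7 (R3), but Q-7 never forms.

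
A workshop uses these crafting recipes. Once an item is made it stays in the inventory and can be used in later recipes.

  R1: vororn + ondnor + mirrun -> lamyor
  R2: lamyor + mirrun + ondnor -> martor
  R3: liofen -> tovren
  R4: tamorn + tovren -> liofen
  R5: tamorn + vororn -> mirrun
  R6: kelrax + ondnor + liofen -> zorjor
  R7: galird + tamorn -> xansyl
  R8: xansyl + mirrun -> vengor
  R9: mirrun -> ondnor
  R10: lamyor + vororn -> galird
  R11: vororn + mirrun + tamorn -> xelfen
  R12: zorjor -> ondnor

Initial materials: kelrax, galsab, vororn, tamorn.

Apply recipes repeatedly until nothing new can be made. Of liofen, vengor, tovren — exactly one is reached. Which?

vengor

tamorn + vororn -> mirrun (R5).
Using R9, mirrun makes ondnor.
vororn + ondnor + mirrun -> lamyor (R1).
lamyor + vororn -> galird (R10).
Using R7, galird and tamorn make xansyl.
xansyl + mirrun -> vengor (R8).
liofen would need tamorn and tovren (R4), but tovren is never obtained. tovren would need liofen (R3), but liofen is never obtained.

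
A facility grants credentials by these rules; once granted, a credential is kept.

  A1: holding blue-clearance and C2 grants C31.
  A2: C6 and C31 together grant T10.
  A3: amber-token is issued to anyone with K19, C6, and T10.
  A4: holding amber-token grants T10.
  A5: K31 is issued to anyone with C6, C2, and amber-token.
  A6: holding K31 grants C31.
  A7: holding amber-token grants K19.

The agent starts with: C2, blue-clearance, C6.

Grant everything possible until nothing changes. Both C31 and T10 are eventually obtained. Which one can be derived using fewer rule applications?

C31

C31: Holding blue-clearance and C2 grants C31 (A1). [1 rule application]
T10: Holding blue-clearance and C2 grants C31 (A1). Holding C6 and C31 grants T10 (A2). [2 rule applications]
C31 needs fewer.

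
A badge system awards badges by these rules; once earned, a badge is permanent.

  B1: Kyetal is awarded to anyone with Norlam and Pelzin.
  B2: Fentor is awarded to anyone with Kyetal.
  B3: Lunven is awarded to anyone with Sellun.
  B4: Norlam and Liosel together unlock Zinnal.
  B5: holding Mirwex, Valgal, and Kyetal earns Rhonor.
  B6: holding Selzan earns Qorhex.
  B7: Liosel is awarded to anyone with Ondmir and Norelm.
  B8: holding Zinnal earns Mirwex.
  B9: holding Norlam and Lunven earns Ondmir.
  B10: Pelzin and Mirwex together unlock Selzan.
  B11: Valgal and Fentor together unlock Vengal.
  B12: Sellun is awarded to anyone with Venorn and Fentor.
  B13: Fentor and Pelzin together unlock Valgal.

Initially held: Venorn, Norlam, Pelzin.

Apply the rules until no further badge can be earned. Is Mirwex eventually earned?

No

Mirwex would need Zinnal (B8), but Zinnal is never earned.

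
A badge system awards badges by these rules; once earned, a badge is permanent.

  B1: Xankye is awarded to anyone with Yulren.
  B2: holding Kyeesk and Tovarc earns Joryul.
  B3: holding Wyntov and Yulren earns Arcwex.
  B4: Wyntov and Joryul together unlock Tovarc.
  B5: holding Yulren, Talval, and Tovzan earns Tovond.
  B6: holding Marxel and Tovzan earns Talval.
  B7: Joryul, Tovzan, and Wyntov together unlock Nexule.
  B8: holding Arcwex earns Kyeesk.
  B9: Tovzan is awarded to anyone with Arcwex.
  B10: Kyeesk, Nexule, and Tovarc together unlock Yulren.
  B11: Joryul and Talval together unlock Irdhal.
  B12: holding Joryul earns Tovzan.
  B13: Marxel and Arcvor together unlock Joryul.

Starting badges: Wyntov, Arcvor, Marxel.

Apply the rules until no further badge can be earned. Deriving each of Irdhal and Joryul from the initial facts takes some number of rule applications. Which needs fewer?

Joryul: With Marxel and Arcvor, Joryul is earned (B13). [1 rule application]
Irdhal: With Marxel and Arcvor, Joryul is earned (B13). With Joryul, Tovzan is earned (B12). With Marxel and Tovzan, Talval is earned (B6). With Joryul and Talval, Irdhal is earned (B11). [4 rule applications]
Joryul needs fewer.

Joryul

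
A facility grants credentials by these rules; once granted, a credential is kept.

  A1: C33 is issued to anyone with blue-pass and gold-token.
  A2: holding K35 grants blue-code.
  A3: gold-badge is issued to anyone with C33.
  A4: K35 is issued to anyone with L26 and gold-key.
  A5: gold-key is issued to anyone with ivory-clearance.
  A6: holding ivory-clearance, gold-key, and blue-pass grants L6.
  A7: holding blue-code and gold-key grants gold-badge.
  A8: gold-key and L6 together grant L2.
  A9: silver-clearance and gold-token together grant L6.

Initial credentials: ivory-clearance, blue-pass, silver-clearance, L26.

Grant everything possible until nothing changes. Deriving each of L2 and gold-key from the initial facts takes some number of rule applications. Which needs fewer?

gold-key: Holding ivory-clearance grants gold-key (A5). [1 rule application]
L2: Holding ivory-clearance grants gold-key (A5). Holding ivory-clearance, gold-key, and blue-pass grants L6 (A6). Holding gold-key and L6 grants L2 (A8). [3 rule applications]
gold-key needs fewer.

gold-key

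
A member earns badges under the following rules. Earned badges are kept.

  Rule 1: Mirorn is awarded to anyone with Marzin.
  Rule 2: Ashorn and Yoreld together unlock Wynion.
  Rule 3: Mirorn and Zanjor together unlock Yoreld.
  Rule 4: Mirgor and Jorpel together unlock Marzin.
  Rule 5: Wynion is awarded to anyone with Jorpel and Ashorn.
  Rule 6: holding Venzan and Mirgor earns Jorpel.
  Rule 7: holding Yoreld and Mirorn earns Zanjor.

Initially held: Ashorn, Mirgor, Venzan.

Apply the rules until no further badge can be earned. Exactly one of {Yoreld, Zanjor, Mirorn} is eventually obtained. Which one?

Mirorn

With Venzan and Mirgor, Jorpel is earned (Rule 6).
With Mirgor and Jorpel, Marzin is earned (Rule 4).
With Marzin, Mirorn is earned (Rule 1).
Yoreld would need Mirorn and Zanjor (Rule 3), but Zanjor is never earned. Zanjor would need Yoreld and Mirorn (Rule 7), but Yoreld is never earned.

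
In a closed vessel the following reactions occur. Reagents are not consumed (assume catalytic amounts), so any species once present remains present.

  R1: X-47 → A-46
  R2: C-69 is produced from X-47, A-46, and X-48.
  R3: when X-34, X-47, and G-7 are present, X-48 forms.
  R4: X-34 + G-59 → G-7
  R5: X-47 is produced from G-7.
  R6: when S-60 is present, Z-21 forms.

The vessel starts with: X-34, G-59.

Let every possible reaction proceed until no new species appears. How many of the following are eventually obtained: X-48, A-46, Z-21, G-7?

X-34 and G-59 present → G-7 forms (R4).
G-7 present → X-47 forms (R5).
X-34, X-47, and G-7 present → X-48 forms (R3).
X-47 present → A-46 forms (R1).
X-48: reached.
A-46: reached.
Z-21 would need S-60 (R6), but S-60 never forms.
G-7: reached.
Reached: X-48, A-46, and G-7 — 3 of the 4.

3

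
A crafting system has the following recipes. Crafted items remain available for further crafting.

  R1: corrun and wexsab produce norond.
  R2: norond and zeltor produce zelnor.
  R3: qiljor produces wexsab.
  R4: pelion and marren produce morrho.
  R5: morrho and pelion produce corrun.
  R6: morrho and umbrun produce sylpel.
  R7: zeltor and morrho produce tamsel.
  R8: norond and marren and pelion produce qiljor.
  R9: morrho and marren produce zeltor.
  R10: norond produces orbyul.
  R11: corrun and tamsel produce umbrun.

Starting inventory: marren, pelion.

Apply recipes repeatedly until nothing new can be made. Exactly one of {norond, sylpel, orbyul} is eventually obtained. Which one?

sylpel

Using R4, pelion and marren make morrho.
Using R9, morrho and marren make zeltor.
Using R5, morrho and pelion make corrun.
zeltor and morrho → tamsel (R7).
corrun and tamsel → umbrun (R11).
morrho and umbrun → sylpel (R6).
norond would need corrun and wexsab (R1), but wexsab is never obtained. orbyul would need norond (R10), but norond is never obtained.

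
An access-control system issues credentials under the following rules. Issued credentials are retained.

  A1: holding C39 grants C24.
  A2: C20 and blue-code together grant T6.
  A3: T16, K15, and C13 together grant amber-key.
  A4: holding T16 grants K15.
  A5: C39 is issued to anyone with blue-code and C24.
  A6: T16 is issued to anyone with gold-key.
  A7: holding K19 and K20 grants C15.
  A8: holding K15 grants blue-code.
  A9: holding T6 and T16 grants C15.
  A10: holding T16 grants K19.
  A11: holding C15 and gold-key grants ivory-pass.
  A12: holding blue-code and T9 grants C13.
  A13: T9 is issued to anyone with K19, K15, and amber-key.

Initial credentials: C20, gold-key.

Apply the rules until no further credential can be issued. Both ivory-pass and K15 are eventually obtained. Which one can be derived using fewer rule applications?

K15: Holding gold-key grants T16 (A6). Holding T16 grants K15 (A4). [2 rule applications]
ivory-pass: Holding gold-key grants T16 (A6). Holding T16 grants K15 (A4). Holding K15 grants blue-code (A8). Holding C20 and blue-code grants T6 (A2). Holding T6 and T16 grants C15 (A9). Holding C15 and gold-key grants ivory-pass (A11). [6 rule applications]
K15 needs fewer.

K15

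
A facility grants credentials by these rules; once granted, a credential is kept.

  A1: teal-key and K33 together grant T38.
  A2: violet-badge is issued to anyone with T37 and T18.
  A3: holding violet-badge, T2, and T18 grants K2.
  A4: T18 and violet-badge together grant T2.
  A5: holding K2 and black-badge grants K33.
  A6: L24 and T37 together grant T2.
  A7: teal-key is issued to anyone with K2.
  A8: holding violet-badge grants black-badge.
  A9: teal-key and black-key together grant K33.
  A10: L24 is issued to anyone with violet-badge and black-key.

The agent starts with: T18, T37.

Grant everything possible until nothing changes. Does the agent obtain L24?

L24 would need violet-badge and black-key (A10), but black-key is never granted.

No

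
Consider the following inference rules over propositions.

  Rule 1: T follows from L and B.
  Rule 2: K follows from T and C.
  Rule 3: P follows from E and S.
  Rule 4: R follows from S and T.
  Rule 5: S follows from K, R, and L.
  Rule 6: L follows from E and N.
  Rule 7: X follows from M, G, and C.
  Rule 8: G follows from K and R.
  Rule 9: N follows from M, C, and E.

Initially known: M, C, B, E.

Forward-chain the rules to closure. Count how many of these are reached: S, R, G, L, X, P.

M, C, and E hold, so N follows (Rule 9).
From E and N, Rule 6 gives L.
S would need K, R, and L (Rule 5), but R is never established.
R would need S and T (Rule 4), but S is never established.
G would need K and R (Rule 8), but R is never established.
L: reached.
X would need M, G, and C (Rule 7), but G is never established.
P would need E and S (Rule 3), but S is never established.
Reached: L — 1 of the 6.

1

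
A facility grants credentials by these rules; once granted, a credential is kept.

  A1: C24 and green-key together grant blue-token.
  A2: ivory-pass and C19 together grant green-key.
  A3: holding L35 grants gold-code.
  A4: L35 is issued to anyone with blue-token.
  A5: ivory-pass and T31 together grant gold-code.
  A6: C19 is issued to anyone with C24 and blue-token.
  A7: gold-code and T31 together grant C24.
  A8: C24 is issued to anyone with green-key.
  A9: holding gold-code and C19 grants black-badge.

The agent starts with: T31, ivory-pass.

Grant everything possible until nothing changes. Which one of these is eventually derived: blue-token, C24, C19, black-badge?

Holding ivory-pass and T31 grants gold-code (A5).
Holding gold-code and T31 grants C24 (A7).
black-badge would need gold-code and C19 (A9), but C19 is never granted. blue-token would need C24 and green-key (A1), but green-key is never granted. C19 would need C24 and blue-token (A6), but blue-token is never granted.

C24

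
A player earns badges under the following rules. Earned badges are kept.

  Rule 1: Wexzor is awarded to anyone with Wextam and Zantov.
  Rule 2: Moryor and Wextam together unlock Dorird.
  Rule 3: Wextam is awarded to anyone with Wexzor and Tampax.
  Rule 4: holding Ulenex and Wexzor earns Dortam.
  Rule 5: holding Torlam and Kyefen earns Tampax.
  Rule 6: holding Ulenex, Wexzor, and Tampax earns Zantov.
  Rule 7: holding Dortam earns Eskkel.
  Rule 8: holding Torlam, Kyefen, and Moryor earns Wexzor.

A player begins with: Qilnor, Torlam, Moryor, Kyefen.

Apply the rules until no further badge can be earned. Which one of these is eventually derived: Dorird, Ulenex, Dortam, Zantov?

Dorird

With Torlam and Kyefen, Tampax is earned (Rule 5).
With Torlam, Kyefen, and Moryor, Wexzor is earned (Rule 8).
With Wexzor and Tampax, Wextam is earned (Rule 3).
With Moryor and Wextam, Dorird is earned (Rule 2).
No rule produces Ulenex, and it is not given. Dortam would need Ulenex and Wexzor (Rule 4), but Ulenex is never earned. Zantov would need Ulenex, Wexzor, and Tampax (Rule 6), but Ulenex is never earned.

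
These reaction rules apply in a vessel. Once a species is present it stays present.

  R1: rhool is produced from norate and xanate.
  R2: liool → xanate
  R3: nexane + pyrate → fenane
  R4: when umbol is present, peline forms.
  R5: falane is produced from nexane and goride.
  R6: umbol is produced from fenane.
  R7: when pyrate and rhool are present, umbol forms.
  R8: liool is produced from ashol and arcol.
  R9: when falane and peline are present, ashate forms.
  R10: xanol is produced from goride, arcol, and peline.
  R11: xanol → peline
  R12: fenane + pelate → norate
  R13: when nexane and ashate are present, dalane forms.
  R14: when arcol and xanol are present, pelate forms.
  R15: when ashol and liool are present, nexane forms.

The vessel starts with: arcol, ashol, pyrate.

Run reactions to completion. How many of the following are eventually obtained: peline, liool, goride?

ashol and arcol present → liool forms (R8).
ashol and liool present → nexane forms (R15).
nexane and pyrate present → fenane forms (R3).
fenane present → umbol forms (R6).
umbol present → peline forms (R4).
peline: reached.
liool: reached.
No rule produces goride, and it is not given.
Reached: peline and liool — 2 of the 3.

2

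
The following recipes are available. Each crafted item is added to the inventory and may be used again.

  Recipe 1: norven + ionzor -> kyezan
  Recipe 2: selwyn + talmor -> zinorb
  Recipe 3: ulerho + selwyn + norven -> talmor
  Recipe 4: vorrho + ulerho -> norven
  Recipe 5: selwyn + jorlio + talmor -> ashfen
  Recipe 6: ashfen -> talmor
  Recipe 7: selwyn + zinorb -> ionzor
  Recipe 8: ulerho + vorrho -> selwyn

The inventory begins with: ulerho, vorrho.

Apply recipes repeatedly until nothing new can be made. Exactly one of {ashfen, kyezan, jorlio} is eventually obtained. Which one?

ulerho + vorrho -> selwyn (Recipe 8).
Using Recipe 4, vorrho and ulerho make norven.
ulerho + selwyn + norven -> talmor (Recipe 3).
selwyn + talmor -> zinorb (Recipe 2).
Using Recipe 7, selwyn and zinorb make ionzor.
norven + ionzor -> kyezan (Recipe 1).
No rule produces jorlio, and it is not given. ashfen would need selwyn, jorlio, and talmor (Recipe 5), but jorlio is never obtained.

kyezan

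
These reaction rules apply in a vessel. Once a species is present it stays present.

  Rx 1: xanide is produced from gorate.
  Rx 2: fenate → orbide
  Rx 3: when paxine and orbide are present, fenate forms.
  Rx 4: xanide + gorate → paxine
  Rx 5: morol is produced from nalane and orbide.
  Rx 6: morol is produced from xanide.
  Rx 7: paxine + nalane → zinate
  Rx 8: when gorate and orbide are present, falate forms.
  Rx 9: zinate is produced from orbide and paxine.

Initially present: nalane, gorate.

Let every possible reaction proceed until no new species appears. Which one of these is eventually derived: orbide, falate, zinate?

gorate present → xanide forms (Rx 1).
xanide and gorate present → paxine forms (Rx 4).
paxine and nalane present → zinate forms (Rx 7).
orbide would need fenate (Rx 2), but fenate never forms. falate would need gorate and orbide (Rx 8), but orbide never forms.

zinate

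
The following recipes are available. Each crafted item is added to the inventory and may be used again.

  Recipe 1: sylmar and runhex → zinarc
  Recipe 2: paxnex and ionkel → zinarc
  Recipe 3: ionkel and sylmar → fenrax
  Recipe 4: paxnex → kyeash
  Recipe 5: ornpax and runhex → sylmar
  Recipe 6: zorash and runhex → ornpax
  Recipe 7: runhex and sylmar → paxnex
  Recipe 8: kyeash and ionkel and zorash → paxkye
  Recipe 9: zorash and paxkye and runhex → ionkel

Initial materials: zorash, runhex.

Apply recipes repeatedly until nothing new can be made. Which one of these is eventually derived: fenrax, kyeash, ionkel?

zorash and runhex → ornpax (Recipe 6).
ornpax and runhex → sylmar (Recipe 5).
Using Recipe 7, runhex and sylmar make paxnex.
Using Recipe 4, paxnex makes kyeash.
ionkel would need zorash, paxkye, and runhex (Recipe 9), but paxkye is never obtained. fenrax would need ionkel and sylmar (Recipe 3), but ionkel is never obtained.

kyeash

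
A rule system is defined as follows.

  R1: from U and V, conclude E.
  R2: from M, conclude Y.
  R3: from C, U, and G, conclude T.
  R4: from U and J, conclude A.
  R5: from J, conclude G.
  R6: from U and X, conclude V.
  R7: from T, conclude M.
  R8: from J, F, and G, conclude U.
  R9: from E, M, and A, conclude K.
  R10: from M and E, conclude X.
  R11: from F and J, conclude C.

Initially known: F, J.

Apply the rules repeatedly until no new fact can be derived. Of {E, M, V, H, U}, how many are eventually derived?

From F and J, R11 gives C.
J holds, so G follows (R5).
From J, F, and G, R8 gives U.
C, U, and G hold, so T follows (R3).
From T, R7 gives M.
E would need U and V (R1), but V is never established.
M: reached.
V would need U and X (R6), but X is never established.
No rule produces H, and it is not given.
U: reached.
Reached: M and U — 2 of the 5.

2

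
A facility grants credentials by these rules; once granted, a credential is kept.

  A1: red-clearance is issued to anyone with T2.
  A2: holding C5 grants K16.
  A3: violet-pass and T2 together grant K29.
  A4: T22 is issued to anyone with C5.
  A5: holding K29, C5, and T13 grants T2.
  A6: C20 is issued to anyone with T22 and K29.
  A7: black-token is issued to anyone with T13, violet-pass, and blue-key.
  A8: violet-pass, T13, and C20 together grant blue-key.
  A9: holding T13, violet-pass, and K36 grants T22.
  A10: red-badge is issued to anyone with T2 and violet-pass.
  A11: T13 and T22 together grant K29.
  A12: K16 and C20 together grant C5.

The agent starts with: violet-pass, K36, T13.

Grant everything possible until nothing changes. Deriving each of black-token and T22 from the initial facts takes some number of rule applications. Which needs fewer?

T22: Holding T13, violet-pass, and K36 grants T22 (A9). [1 rule application]
black-token: Holding T13, violet-pass, and K36 grants T22 (A9). Holding T13 and T22 grants K29 (A11). Holding T22 and K29 grants C20 (A6). Holding violet-pass, T13, and C20 grants blue-key (A8). Holding T13, violet-pass, and blue-key grants black-token (A7). [5 rule applications]
T22 needs fewer.

T22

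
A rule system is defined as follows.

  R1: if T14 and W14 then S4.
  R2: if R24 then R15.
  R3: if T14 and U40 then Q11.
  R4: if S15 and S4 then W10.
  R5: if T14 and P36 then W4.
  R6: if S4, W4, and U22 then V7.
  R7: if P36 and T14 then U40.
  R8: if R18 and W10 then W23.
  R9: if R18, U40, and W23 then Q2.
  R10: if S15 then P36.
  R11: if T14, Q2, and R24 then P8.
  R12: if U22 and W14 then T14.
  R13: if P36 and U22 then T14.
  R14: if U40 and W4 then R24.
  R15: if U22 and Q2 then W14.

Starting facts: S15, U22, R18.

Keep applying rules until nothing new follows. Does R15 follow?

S15 holds, so P36 follows (R10).
P36 and U22 hold, so T14 follows (R13).
From T14 and P36, R5 gives W4.
From P36 and T14, R7 gives U40.
From U40 and W4, R14 gives R24.
R24 holds, so R15 follows (R2).

Yes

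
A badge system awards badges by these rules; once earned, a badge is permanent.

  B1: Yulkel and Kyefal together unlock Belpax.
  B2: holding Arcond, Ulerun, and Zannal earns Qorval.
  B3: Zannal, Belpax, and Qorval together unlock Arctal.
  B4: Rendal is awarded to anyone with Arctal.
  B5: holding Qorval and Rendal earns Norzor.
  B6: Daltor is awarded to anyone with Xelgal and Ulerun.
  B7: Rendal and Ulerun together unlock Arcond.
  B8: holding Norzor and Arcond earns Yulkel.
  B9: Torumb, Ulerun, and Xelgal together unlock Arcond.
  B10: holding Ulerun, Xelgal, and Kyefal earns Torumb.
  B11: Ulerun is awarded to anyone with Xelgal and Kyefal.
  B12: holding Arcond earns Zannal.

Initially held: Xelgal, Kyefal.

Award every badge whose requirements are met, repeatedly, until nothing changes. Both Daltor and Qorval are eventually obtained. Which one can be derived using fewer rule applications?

Daltor

Daltor: With Xelgal and Kyefal, Ulerun is earned (B11). With Xelgal and Ulerun, Daltor is earned (B6). [2 rule applications]
Qorval: With Xelgal and Kyefal, Ulerun is earned (B11). With Ulerun, Xelgal, and Kyefal, Torumb is earned (B10). With Torumb, Ulerun, and Xelgal, Arcond is earned (B9). With Arcond, Zannal is earned (B12). With Arcond, Ulerun, and Zannal, Qorval is earned (B2). [5 rule applications]
Daltor needs fewer.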